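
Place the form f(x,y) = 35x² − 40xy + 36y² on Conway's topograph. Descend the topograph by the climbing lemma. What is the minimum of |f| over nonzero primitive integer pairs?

translate: b→30 (≡-40 mod 70), so (35,-40,36)→(35,30,31)
flip: (35,30,31)→(31,-30,35)
reduced (well bottom): (31,-30,35) with a≤c, −a<b≤a
well minimum = a = 31

31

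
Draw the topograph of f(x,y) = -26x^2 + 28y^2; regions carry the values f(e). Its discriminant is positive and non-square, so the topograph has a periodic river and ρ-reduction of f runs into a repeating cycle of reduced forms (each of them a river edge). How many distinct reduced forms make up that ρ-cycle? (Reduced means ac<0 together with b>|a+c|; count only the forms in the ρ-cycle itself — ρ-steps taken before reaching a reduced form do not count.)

D = 2912, ⌊√D⌋ = 53
descent: ρ → (28,0,-26)
descent: ρ → (-26,52,2)  [lands on river]
river: ρ → (2,52,-26)
ρ-cycle length = 2 (tail of 2 descent steps not counted)

2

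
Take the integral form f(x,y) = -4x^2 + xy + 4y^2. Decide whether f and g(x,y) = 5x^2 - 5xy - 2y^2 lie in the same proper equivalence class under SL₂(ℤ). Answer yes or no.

D₁ = 65, D₂ = 65
river cycle of f (length 6): (4, 7, -1), (-1, 7, 4), (4, 1, -4), (-4, 7, 1), (1, 7, -4), (-4, 1, 4)
river cycle of g (length 6): (-2, 5, 5), (5, 5, -2), (-2, 7, 2), (2, 5, -5), (-5, 5, 2), (2, 7, -2)
cycles differ ⇒ inequivalent

no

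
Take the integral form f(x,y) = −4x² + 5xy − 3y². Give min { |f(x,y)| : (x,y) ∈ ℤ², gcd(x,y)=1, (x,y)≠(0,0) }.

translate: b→3 (≡-5 mod 8), so (4,-5,3)→(4,3,2)
flip: (4,3,2)→(2,-3,4)
translate: b→1 (≡-3 mod 4), so (2,-3,4)→(2,1,3)
reduced (well bottom): (2,1,3) with a≤c, −a<b≤a
well minimum |f| = |-2| = 2 (negative-definite)

2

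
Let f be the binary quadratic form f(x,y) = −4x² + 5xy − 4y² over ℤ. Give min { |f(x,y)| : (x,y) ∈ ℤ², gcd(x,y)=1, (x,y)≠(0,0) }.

translate: b→3 (≡-5 mod 8), so (4,-5,4)→(4,3,3)
flip: (4,3,3)→(3,-3,4)
translate: b→3 (≡-3 mod 6), so (3,-3,4)→(3,3,4)
reduced (well bottom): (3,3,4) with a≤c, −a<b≤a
well minimum |f| = |-3| = 3 (negative-definite)

3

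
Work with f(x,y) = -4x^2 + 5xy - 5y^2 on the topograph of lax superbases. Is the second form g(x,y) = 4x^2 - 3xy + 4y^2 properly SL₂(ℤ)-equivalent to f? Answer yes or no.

D₁ = -55, D₂ = -55
f is negative-definite; reduce −f:
−f: translate: b→3 (≡-5 mod 8), so (4,-5,5)→(4,3,4)
−f: reduced (well bottom): (4,3,4) with a≤c, −a<b≤a
flip sign back: reduced form of f is (-4,-3,-4)
g: flip: (4,-3,4)→(4,3,4)
g: reduced (well bottom): (4,3,4) with a≤c, −a<b≤a
reduced forms (-4, -3, -4) vs (4, 3, 4) ⇒ inequivalent

no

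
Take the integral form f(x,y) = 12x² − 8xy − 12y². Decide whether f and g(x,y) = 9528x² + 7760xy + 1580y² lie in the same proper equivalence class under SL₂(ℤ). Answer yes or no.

D₁ = 640, D₂ = 640
river cycle of f (length 6): (-12, 8, 12), (12, 16, -8), (-8, 16, 12), (12, 8, -12), (-12, 16, 8), (8, 16, -12)
river cycle of g (length 6): (12, 16, -8), (-8, 16, 12), (12, 8, -12), (-12, 16, 8), (8, 16, -12), (-12, 8, 12)
cycles coincide ⇒ equivalent

yes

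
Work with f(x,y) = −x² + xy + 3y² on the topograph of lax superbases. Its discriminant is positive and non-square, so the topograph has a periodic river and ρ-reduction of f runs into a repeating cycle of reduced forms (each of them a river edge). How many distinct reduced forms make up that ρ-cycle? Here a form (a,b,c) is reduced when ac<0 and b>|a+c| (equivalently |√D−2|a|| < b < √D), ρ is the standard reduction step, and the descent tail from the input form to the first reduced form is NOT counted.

D = 13, ⌊√D⌋ = 3
descent: ρ → (3,-1,-1)
descent: ρ → (-1,3,1)  [lands on river]
river: ρ → (1,3,-1)
ρ-cycle length = 2 (tail of 2 descent steps not counted)

2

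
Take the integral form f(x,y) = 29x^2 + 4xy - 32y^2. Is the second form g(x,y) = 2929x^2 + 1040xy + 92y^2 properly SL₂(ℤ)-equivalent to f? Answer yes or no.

D₁ = 3728, D₂ = 3728
river cycle of f (length 22): (-32, 60, 1), (1, 60, -32), (-32, 4, 29), (29, 54, -7), (-7, 58, 13), (13, 46, -31), (-31, 16, 28), (28, 40, -19), (-19, 36, 32), (32, 28, -23), … (12 more)
river cycle of g (length 22): (1, 60, -32), (-32, 4, 29), (29, 54, -7), (-7, 58, 13), (13, 46, -31), (-31, 16, 28), (28, 40, -19), (-19, 36, 32), (32, 28, -23), (-23, 18, 37), … (12 more)
cycles coincide ⇒ equivalent

yes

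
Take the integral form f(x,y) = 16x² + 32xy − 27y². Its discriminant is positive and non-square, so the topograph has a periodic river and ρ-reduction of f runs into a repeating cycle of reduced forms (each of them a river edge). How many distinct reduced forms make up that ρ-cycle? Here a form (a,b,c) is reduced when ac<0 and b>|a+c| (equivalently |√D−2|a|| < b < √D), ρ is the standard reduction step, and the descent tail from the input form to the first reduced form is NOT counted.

D = 2752, ⌊√D⌋ = 52
river: ρ → (-27,22,21)
river: ρ → (21,20,-28)
river: ρ → (-28,36,13)
river: ρ → (13,42,-19)
river: ρ → (-19,34,21)
river: ρ → (21,50,-3)
river: ρ → (-3,52,4)
river: ρ → (4,52,-3)
river: ρ → (-3,50,21)
river: ρ → (21,34,-19)
river: ρ → (-19,42,13)
river: ρ → (13,36,-28)
river: ρ → (-28,20,21)
river: ρ → (21,22,-27)
river: ρ → (-27,32,16)
river: ρ → (16,32,-27)
ρ-cycle length = 16 (tail of 0 descent steps not counted)

16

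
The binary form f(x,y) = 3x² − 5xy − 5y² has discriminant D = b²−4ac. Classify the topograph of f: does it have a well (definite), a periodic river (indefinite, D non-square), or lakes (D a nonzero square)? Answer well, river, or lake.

D = b²−4ac = (-5)² − 4·3·(-5) = 85
D > 0 non-square ⇒ indefinite ⇒ periodic river

river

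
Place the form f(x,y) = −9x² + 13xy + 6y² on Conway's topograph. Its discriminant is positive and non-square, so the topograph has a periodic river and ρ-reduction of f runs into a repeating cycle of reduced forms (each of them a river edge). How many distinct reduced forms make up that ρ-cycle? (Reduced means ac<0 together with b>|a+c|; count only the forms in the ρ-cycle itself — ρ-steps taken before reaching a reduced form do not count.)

D = 385, ⌊√D⌋ = 19
river: ρ → (6,11,-11)
river: ρ → (-11,11,6)
river: ρ → (6,13,-9)
river: ρ → (-9,5,10)
river: ρ → (10,15,-4)
river: ρ → (-4,17,6)
river: ρ → (6,19,-1)
river: ρ → (-1,19,6)
river: ρ → (6,17,-4)
river: ρ → (-4,15,10)
river: ρ → (10,5,-9)
river: ρ → (-9,13,6)
ρ-cycle length = 12 (tail of 0 descent steps not counted)

12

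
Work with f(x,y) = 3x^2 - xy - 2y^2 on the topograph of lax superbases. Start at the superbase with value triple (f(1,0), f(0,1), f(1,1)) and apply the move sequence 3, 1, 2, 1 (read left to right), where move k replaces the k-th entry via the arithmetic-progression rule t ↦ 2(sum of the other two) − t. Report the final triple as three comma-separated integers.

start (3,-2,0) = (f(1,0),f(0,1),f(1,1))
replace slot 3: 2·(3+(-2)) − 0 = 2 → (3,-2,2)
replace slot 1: 2·((-2)+2) − 3 = -3 → (-3,-2,2)
replace slot 2: 2·((-3)+2) − (-2) = 0 → (-3,0,2)
replace slot 1: 2·(0+2) − (-3) = 7 → (7,0,2)

7,0,2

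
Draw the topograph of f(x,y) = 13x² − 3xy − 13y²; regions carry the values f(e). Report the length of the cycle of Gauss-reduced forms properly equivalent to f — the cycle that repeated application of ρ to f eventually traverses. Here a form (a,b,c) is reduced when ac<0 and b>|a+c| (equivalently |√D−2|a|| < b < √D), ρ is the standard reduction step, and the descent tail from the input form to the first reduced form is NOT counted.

D = 685, ⌊√D⌋ = 26
descent: ρ → (-13,3,13)  [lands on river]
river: ρ → (13,23,-3)
river: ρ → (-3,25,5)
river: ρ → (5,25,-3)
river: ρ → (-3,23,13)
river: ρ → (13,3,-13)
river: ρ → (-13,23,3)
river: ρ → (3,25,-5)
river: ρ → (-5,25,3)
river: ρ → (3,23,-13)
ρ-cycle length = 10 (tail of 1 descent step not counted)

10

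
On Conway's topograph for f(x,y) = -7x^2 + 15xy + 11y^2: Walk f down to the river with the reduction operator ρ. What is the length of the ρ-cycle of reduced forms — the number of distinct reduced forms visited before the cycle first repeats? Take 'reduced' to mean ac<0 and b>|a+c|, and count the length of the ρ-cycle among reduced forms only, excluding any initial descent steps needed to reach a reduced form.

D = 533, ⌊√D⌋ = 23
river: ρ → (11,7,-11)
river: ρ → (-11,15,7)
river: ρ → (7,13,-13)
river: ρ → (-13,13,7)
river: ρ → (7,15,-11)
river: ρ → (-11,7,11)
river: ρ → (11,15,-7)
river: ρ → (-7,13,13)
river: ρ → (13,13,-7)
river: ρ → (-7,15,11)
ρ-cycle length = 10 (tail of 0 descent steps not counted)

10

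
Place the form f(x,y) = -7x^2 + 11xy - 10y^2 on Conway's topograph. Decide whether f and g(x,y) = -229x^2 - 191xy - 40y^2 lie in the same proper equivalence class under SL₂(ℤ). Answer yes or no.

D₁ = -159, D₂ = -159
f is negative-definite; reduce −f:
−f: translate: b→3 (≡-11 mod 14), so (7,-11,10)→(7,3,6)
−f: flip: (7,3,6)→(6,-3,7)
−f: reduced (well bottom): (6,-3,7) with a≤c, −a<b≤a
flip sign back: reduced form of f is (-6,3,-7)
g is negative-definite; reduce −g:
−g: flip: (229,191,40)→(40,-191,229)
−g: translate: b→-31 (≡-191 mod 80), so (40,-191,229)→(40,-31,7)
−g: flip: (40,-31,7)→(7,31,40)
−g: translate: b→3 (≡31 mod 14), so (7,31,40)→(7,3,6)
−g: flip: (7,3,6)→(6,-3,7)
−g: reduced (well bottom): (6,-3,7) with a≤c, −a<b≤a
flip sign back: reduced form of g is (-6,3,-7)
reduced forms (-6, 3, -7) vs (-6, 3, -7) ⇒ equivalent

yes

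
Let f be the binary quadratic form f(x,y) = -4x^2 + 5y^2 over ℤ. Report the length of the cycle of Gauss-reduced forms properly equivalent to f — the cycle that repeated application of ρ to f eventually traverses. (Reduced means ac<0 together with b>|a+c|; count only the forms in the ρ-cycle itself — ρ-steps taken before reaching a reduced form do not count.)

D = 80, ⌊√D⌋ = 8
descent: ρ → (5,0,-4)
descent: ρ → (-4,8,1)  [lands on river]
river: ρ → (1,8,-4)
ρ-cycle length = 2 (tail of 2 descent steps not counted)

2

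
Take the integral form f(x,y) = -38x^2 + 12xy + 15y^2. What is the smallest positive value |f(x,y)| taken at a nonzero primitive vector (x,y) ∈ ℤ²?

descent: ρ → (15,48,-2)  [lands on river]
river: ρ → (-2,48,15)
river: ρ → (15,42,-11)
river: ρ → (-11,46,7)
river: ρ → (7,38,-35)
river: ρ → (-35,32,10)
river: ρ → (10,48,-3)
river: ρ → (-3,48,10)
river: ρ → (10,32,-35)
river: ρ → (-35,38,7)
river: ρ → (7,46,-11)
river: ρ → (-11,42,15)
closes: descent 1, river 12
min |a| on river = 2

2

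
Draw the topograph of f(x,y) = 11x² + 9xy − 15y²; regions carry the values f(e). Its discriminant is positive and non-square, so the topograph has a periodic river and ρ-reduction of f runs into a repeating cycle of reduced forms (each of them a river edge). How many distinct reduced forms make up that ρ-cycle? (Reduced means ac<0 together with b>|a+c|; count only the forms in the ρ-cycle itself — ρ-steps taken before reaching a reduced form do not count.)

D = 741, ⌊√D⌋ = 27
river: ρ → (-15,21,5)
river: ρ → (5,19,-19)
river: ρ → (-19,19,5)
river: ρ → (5,21,-15)
river: ρ → (-15,9,11)
river: ρ → (11,13,-13)
river: ρ → (-13,13,11)
river: ρ → (11,9,-15)
ρ-cycle length = 8 (tail of 0 descent steps not counted)

8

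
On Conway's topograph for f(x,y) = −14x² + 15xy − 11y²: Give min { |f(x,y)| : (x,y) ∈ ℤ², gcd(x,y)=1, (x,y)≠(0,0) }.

translate: b→13 (≡-15 mod 28), so (14,-15,11)→(14,13,10)
flip: (14,13,10)→(10,-13,14)
translate: b→7 (≡-13 mod 20), so (10,-13,14)→(10,7,11)
reduced (well bottom): (10,7,11) with a≤c, −a<b≤a
well minimum |f| = |-10| = 10 (negative-definite)

10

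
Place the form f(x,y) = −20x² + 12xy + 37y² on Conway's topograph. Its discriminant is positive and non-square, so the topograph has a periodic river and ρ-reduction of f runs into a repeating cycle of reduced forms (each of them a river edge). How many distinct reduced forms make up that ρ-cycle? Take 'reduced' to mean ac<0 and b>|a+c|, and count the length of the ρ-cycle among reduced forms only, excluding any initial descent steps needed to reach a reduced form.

D = 3104, ⌊√D⌋ = 55
descent: ρ → (37,-12,-20)
descent: ρ → (-20,52,5)  [lands on river]
river: ρ → (5,48,-40)
river: ρ → (-40,32,13)
river: ρ → (13,46,-19)
river: ρ → (-19,30,29)
river: ρ → (29,28,-20)
ρ-cycle length = 6 (tail of 2 descent steps not counted)

6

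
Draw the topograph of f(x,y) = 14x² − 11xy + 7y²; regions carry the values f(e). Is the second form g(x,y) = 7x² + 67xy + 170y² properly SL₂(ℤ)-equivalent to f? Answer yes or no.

D₁ = -271, D₂ = -271
f: flip: (14,-11,7)→(7,11,14)
f: translate: b→-3 (≡11 mod 14), so (7,11,14)→(7,-3,10)
f: reduced (well bottom): (7,-3,10) with a≤c, −a<b≤a
g: translate: b→-3 (≡67 mod 14), so (7,67,170)→(7,-3,10)
g: reduced (well bottom): (7,-3,10) with a≤c, −a<b≤a
reduced forms (7, -3, 10) vs (7, -3, 10) ⇒ equivalent

yes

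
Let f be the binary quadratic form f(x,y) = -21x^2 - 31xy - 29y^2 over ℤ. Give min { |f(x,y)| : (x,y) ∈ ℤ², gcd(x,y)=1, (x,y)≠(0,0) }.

translate: b→-11 (≡31 mod 42), so (21,31,29)→(21,-11,19)
flip: (21,-11,19)→(19,11,21)
reduced (well bottom): (19,11,21) with a≤c, −a<b≤a
well minimum |f| = |-19| = 19 (negative-definite)

19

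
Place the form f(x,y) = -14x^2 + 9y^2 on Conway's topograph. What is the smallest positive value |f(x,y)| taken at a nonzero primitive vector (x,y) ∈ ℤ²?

descent: ρ → (9,18,-5)  [lands on river]
river: ρ → (-5,22,1)
river: ρ → (1,22,-5)
river: ρ → (-5,18,9)
closes: descent 1, river 4
min |a| on river = 1

1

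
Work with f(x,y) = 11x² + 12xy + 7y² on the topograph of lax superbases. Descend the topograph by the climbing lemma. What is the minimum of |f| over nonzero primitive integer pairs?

translate: b→-10 (≡12 mod 22), so (11,12,7)→(11,-10,6)
flip: (11,-10,6)→(6,10,11)
translate: b→-2 (≡10 mod 12), so (6,10,11)→(6,-2,7)
reduced (well bottom): (6,-2,7) with a≤c, −a<b≤a
well minimum = a = 6

6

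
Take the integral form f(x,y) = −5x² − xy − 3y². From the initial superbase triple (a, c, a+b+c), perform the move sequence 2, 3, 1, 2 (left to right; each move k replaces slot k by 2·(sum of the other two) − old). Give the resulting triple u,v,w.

start (-5,-3,-9) = (f(1,0),f(0,1),f(1,1))
replace slot 2: 2·((-5)+(-9)) − (-3) = -25 → (-5,-25,-9)
replace slot 3: 2·((-5)+(-25)) − (-9) = -51 → (-5,-25,-51)
replace slot 1: 2·((-25)+(-51)) − (-5) = -147 → (-147,-25,-51)
replace slot 2: 2·((-147)+(-51)) − (-25) = -371 → (-147,-371,-51)

-147,-371,-51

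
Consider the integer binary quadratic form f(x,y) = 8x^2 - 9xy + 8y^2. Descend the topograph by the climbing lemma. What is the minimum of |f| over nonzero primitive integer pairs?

translate: b→7 (≡-9 mod 16), so (8,-9,8)→(8,7,7)
flip: (8,7,7)→(7,-7,8)
translate: b→7 (≡-7 mod 14), so (7,-7,8)→(7,7,8)
reduced (well bottom): (7,7,8) with a≤c, −a<b≤a
well minimum = a = 7

7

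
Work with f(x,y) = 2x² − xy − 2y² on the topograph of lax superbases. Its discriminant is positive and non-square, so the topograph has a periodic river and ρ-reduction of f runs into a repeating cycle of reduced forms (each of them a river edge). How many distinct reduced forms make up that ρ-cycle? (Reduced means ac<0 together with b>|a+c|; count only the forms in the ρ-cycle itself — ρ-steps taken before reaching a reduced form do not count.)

D = 17, ⌊√D⌋ = 4
descent: ρ → (-2,1,2)  [lands on river]
river: ρ → (2,3,-1)
river: ρ → (-1,3,2)
river: ρ → (2,1,-2)
river: ρ → (-2,3,1)
river: ρ → (1,3,-2)
ρ-cycle length = 6 (tail of 1 descent step not counted)

6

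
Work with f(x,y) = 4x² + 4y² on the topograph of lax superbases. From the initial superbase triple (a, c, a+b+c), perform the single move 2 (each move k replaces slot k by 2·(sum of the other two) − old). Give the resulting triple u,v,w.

start (4,4,8) = (f(1,0),f(0,1),f(1,1))
replace slot 2: 2·(4+8) − 4 = 20 → (4,20,8)

4,20,8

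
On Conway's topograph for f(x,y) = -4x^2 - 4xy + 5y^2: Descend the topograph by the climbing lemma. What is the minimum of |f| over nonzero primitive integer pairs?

descent: ρ → (5,4,-4)  [lands on river]
river: ρ → (-4,4,5)
river: ρ → (5,6,-3)
river: ρ → (-3,6,5)
closes: descent 1, river 4
min |a| on river = 3

3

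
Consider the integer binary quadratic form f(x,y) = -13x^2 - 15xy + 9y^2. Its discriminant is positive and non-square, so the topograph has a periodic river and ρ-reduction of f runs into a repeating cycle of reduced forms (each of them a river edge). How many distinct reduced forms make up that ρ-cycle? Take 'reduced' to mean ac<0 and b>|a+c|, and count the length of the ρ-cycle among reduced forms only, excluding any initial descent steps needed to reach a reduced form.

D = 693, ⌊√D⌋ = 26
descent: ρ → (9,15,-13)  [lands on river]
river: ρ → (-13,11,11)
river: ρ → (11,11,-13)
river: ρ → (-13,15,9)
river: ρ → (9,21,-7)
river: ρ → (-7,21,9)
ρ-cycle length = 6 (tail of 1 descent step not counted)

6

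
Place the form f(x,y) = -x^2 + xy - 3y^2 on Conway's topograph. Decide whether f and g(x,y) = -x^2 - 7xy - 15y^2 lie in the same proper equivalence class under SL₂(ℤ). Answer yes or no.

D₁ = -11, D₂ = -11
f is negative-definite; reduce −f:
−f: translate: b→1 (≡-1 mod 2), so (1,-1,3)→(1,1,3)
−f: reduced (well bottom): (1,1,3) with a≤c, −a<b≤a
flip sign back: reduced form of f is (-1,-1,-3)
g is negative-definite; reduce −g:
−g: translate: b→1 (≡7 mod 2), so (1,7,15)→(1,1,3)
−g: reduced (well bottom): (1,1,3) with a≤c, −a<b≤a
flip sign back: reduced form of g is (-1,-1,-3)
reduced forms (-1, -1, -3) vs (-1, -1, -3) ⇒ equivalent

yes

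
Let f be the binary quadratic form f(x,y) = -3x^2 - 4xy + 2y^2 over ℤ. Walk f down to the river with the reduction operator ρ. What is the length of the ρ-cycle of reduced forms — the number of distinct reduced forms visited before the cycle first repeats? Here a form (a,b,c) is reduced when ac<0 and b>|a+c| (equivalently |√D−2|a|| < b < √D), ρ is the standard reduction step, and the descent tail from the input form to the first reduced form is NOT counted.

D = 40, ⌊√D⌋ = 6
descent: ρ → (2,4,-3)  [lands on river]
river: ρ → (-3,2,3)
river: ρ → (3,4,-2)
river: ρ → (-2,4,3)
river: ρ → (3,2,-3)
river: ρ → (-3,4,2)
ρ-cycle length = 6 (tail of 1 descent step not counted)

6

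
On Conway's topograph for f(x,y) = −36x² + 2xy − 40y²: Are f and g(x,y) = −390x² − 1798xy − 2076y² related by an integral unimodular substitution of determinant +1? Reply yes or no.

D₁ = -5756, D₂ = -5756
f is negative-definite; reduce −f:
−f: reduced (well bottom): (36,-2,40) with a≤c, −a<b≤a
flip sign back: reduced form of f is (-36,2,-40)
g is negative-definite; reduce −g:
−g: translate: b→238 (≡1798 mod 780), so (390,1798,2076)→(390,238,40)
−g: flip: (390,238,40)→(40,-238,390)
−g: translate: b→2 (≡-238 mod 80), so (40,-238,390)→(40,2,36)
−g: flip: (40,2,36)→(36,-2,40)
−g: reduced (well bottom): (36,-2,40) with a≤c, −a<b≤a
flip sign back: reduced form of g is (-36,2,-40)
reduced forms (-36, 2, -40) vs (-36, 2, -40) ⇒ equivalent

yes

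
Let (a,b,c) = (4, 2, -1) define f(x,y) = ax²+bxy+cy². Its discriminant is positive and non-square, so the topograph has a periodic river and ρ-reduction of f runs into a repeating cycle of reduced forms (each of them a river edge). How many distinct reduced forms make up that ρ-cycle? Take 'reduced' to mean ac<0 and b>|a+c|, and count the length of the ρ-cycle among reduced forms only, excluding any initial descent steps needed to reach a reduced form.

D = 20, ⌊√D⌋ = 4
descent: ρ → (-1,4,1)  [lands on river]
river: ρ → (1,4,-1)
ρ-cycle length = 2 (tail of 1 descent step not counted)

2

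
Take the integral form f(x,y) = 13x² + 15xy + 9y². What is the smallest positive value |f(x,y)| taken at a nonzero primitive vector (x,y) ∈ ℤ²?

translate: b→-11 (≡15 mod 26), so (13,15,9)→(13,-11,7)
flip: (13,-11,7)→(7,11,13)
translate: b→-3 (≡11 mod 14), so (7,11,13)→(7,-3,9)
reduced (well bottom): (7,-3,9) with a≤c, −a<b≤a
well minimum = a = 7

7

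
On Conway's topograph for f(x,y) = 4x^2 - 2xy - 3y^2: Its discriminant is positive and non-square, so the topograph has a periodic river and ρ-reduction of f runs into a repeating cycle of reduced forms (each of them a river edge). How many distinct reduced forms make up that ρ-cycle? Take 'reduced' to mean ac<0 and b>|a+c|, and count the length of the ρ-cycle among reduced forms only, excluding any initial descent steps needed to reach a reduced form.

D = 52, ⌊√D⌋ = 7
descent: ρ → (-3,2,4)  [lands on river]
river: ρ → (4,6,-1)
river: ρ → (-1,6,4)
river: ρ → (4,2,-3)
river: ρ → (-3,4,3)
river: ρ → (3,2,-4)
river: ρ → (-4,6,1)
river: ρ → (1,6,-4)
river: ρ → (-4,2,3)
river: ρ → (3,4,-3)
ρ-cycle length = 10 (tail of 1 descent step not counted)

10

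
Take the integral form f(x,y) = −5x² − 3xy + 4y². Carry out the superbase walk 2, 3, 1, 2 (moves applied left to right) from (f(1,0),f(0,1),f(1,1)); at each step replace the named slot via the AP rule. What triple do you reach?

start (-5,4,-4) = (f(1,0),f(0,1),f(1,1))
replace slot 2: 2·((-5)+(-4)) − 4 = -22 → (-5,-22,-4)
replace slot 3: 2·((-5)+(-22)) − (-4) = -50 → (-5,-22,-50)
replace slot 1: 2·((-22)+(-50)) − (-5) = -139 → (-139,-22,-50)
replace slot 2: 2·((-139)+(-50)) − (-22) = -356 → (-139,-356,-50)

-139,-356,-50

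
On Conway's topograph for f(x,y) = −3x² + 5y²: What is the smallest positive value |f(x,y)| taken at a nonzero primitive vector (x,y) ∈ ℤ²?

descent: ρ → (5,0,-3)
descent: ρ → (-3,6,2)  [lands on river]
river: ρ → (2,6,-3)
closes: descent 2, river 2
min |a| on river = 2

2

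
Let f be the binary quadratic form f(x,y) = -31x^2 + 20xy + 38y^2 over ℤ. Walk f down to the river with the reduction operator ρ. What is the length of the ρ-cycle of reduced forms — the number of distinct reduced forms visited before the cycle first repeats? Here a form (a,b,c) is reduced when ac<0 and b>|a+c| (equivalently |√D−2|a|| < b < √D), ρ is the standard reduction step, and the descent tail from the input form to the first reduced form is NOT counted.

D = 5112, ⌊√D⌋ = 71
river: ρ → (38,56,-13)
river: ρ → (-13,48,54)
river: ρ → (54,60,-7)
river: ρ → (-7,66,27)
river: ρ → (27,42,-31)
river: ρ → (-31,20,38)
ρ-cycle length = 6 (tail of 0 descent steps not counted)

6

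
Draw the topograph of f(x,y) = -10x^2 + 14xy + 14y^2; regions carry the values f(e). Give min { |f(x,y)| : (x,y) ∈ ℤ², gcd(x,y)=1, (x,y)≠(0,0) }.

river: ρ → (14,14,-10)
river: ρ → (-10,26,2)
river: ρ → (2,26,-10)
river: ρ → (-10,14,14)
closes: descent 0, river 4
min |a| on river = 2

2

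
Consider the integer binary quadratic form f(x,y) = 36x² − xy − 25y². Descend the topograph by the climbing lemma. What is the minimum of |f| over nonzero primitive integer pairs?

descent: ρ → (-25,51,10)  [lands on river]
river: ρ → (10,49,-30)
river: ρ → (-30,11,29)
river: ρ → (29,47,-12)
river: ρ → (-12,49,25)
river: ρ → (25,51,-10)
river: ρ → (-10,49,30)
river: ρ → (30,11,-29)
river: ρ → (-29,47,12)
river: ρ → (12,49,-25)
closes: descent 1, river 10
min |a| on river = 10

10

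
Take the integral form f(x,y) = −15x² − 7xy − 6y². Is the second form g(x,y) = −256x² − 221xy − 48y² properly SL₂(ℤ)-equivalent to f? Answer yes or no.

D₁ = -311, D₂ = -311
f is negative-definite; reduce −f:
−f: flip: (15,7,6)→(6,-7,15)
−f: translate: b→5 (≡-7 mod 12), so (6,-7,15)→(6,5,14)
−f: reduced (well bottom): (6,5,14) with a≤c, −a<b≤a
flip sign back: reduced form of f is (-6,-5,-14)
g is negative-definite; reduce −g:
−g: flip: (256,221,48)→(48,-221,256)
−g: translate: b→-29 (≡-221 mod 96), so (48,-221,256)→(48,-29,6)
−g: flip: (48,-29,6)→(6,29,48)
−g: translate: b→5 (≡29 mod 12), so (6,29,48)→(6,5,14)
−g: reduced (well bottom): (6,5,14) with a≤c, −a<b≤a
flip sign back: reduced form of g is (-6,-5,-14)
reduced forms (-6, -5, -14) vs (-6, -5, -14) ⇒ equivalent

yes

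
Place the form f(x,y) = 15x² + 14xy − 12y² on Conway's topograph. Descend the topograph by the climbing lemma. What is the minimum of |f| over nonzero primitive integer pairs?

river: ρ → (-12,10,17)
river: ρ → (17,24,-5)
river: ρ → (-5,26,12)
river: ρ → (12,22,-9)
river: ρ → (-9,14,20)
river: ρ → (20,26,-3)
river: ρ → (-3,28,11)
river: ρ → (11,16,-15)
river: ρ → (-15,14,12)
river: ρ → (12,10,-17)
river: ρ → (-17,24,5)
river: ρ → (5,26,-12)
river: ρ → (-12,22,9)
river: ρ → (9,14,-20)
river: ρ → (-20,26,3)
river: ρ → (3,28,-11)
river: ρ → (-11,16,15)
river: ρ → (15,14,-12)
closes: descent 0, river 18
min |a| on river = 3

3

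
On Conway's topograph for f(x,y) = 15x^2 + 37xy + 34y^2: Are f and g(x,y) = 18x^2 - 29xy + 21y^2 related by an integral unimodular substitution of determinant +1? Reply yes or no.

D₁ = -671, D₂ = -671
f: translate: b→7 (≡37 mod 30), so (15,37,34)→(15,7,12)
f: flip: (15,7,12)→(12,-7,15)
f: reduced (well bottom): (12,-7,15) with a≤c, −a<b≤a
g: translate: b→7 (≡-29 mod 36), so (18,-29,21)→(18,7,10)
g: flip: (18,7,10)→(10,-7,18)
g: reduced (well bottom): (10,-7,18) with a≤c, −a<b≤a
reduced forms (12, -7, 15) vs (10, -7, 18) ⇒ inequivalent

no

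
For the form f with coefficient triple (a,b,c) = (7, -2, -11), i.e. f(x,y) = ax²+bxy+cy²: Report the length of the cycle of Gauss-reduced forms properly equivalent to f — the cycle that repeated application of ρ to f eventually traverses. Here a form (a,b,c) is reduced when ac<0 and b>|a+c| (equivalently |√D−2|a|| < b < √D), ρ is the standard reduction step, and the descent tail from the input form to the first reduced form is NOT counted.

D = 312, ⌊√D⌋ = 17
descent: ρ → (-11,2,7)
descent: ρ → (7,12,-6)  [lands on river]
river: ρ → (-6,12,7)
river: ρ → (7,16,-2)
river: ρ → (-2,16,7)
ρ-cycle length = 4 (tail of 2 descent steps not counted)

4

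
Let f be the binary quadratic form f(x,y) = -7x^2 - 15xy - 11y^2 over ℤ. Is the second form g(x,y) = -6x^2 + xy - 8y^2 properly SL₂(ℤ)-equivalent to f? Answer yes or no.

D₁ = -83, D₂ = -191
discriminants differ ⇒ not SL₂(ℤ)-equivalent

no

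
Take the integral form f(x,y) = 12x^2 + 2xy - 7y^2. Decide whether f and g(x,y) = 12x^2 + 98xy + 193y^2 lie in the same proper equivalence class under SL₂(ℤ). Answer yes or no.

D₁ = 340, D₂ = 340
river cycle of f (length 14): (-7, 12, 7), (7, 16, -3), (-3, 14, 12), (12, 10, -5), (-5, 10, 12), (12, 14, -3), (-3, 16, 7), (7, 12, -7), (-7, 16, 3), (3, 14, -12), … (4 more)
river cycle of g (length 14): (-7, 12, 7), (7, 16, -3), (-3, 14, 12), (12, 10, -5), (-5, 10, 12), (12, 14, -3), (-3, 16, 7), (7, 12, -7), (-7, 16, 3), (3, 14, -12), … (4 more)
cycles coincide ⇒ equivalent

yes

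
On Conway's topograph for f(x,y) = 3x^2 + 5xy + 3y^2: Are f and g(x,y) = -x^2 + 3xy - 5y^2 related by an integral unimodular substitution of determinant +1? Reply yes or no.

D₁ = -11, D₂ = -11
f: translate: b→-1 (≡5 mod 6), so (3,5,3)→(3,-1,1)
f: flip: (3,-1,1)→(1,1,3)
f: reduced (well bottom): (1,1,3) with a≤c, −a<b≤a
g is negative-definite; reduce −g:
−g: translate: b→1 (≡-3 mod 2), so (1,-3,5)→(1,1,3)
−g: reduced (well bottom): (1,1,3) with a≤c, −a<b≤a
flip sign back: reduced form of g is (-1,-1,-3)
reduced forms (1, 1, 3) vs (-1, -1, -3) ⇒ inequivalent

no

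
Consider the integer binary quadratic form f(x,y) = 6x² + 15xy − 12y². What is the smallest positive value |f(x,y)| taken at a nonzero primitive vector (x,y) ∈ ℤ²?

river: ρ → (-12,9,9)
river: ρ → (9,9,-12)
river: ρ → (-12,15,6)
river: ρ → (6,21,-3)
river: ρ → (-3,21,6)
river: ρ → (6,15,-12)
closes: descent 0, river 6
min |a| on river = 3

3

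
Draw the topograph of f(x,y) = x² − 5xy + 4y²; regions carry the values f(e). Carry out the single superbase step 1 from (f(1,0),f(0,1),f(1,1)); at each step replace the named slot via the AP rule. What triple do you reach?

start (1,4,0) = (f(1,0),f(0,1),f(1,1))
replace slot 1: 2·(4+0) − 1 = 7 → (7,4,0)

7,4,0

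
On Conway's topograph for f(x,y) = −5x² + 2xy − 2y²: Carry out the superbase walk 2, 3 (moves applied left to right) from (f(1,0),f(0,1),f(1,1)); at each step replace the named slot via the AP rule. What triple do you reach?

start (-5,-2,-5) = (f(1,0),f(0,1),f(1,1))
replace slot 2: 2·((-5)+(-5)) − (-2) = -18 → (-5,-18,-5)
replace slot 3: 2·((-5)+(-18)) − (-5) = -41 → (-5,-18,-41)

-5,-18,-41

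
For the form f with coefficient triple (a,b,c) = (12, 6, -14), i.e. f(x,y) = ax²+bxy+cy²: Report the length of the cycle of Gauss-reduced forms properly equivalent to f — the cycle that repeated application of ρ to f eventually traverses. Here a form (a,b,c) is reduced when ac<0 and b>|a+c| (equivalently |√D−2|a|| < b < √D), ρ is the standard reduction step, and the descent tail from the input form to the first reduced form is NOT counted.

D = 708, ⌊√D⌋ = 26
river: ρ → (-14,22,4)
river: ρ → (4,26,-2)
river: ρ → (-2,26,4)
river: ρ → (4,22,-14)
river: ρ → (-14,6,12)
river: ρ → (12,18,-8)
river: ρ → (-8,14,16)
river: ρ → (16,18,-6)
river: ρ → (-6,18,16)
river: ρ → (16,14,-8)
river: ρ → (-8,18,12)
river: ρ → (12,6,-14)
ρ-cycle length = 12 (tail of 0 descent steps not counted)

12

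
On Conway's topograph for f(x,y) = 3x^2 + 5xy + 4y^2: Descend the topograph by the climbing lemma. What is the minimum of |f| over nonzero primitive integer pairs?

translate: b→-1 (≡5 mod 6), so (3,5,4)→(3,-1,2)
flip: (3,-1,2)→(2,1,3)
reduced (well bottom): (2,1,3) with a≤c, −a<b≤a
well minimum = a = 2

2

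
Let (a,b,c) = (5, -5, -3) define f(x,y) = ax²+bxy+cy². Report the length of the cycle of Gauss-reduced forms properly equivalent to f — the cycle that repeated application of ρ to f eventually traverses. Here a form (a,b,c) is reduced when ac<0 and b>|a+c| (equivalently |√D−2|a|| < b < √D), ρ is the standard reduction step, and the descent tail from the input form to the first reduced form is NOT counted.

D = 85, ⌊√D⌋ = 9
descent: ρ → (-3,5,5)  [lands on river]
river: ρ → (5,5,-3)
river: ρ → (-3,7,3)
river: ρ → (3,5,-5)
river: ρ → (-5,5,3)
river: ρ → (3,7,-3)
ρ-cycle length = 6 (tail of 1 descent step not counted)

6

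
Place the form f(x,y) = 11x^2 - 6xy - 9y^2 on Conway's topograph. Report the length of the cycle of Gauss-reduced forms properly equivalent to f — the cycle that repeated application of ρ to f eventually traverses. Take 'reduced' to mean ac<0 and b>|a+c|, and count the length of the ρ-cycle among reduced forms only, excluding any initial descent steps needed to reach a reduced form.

D = 432, ⌊√D⌋ = 20
descent: ρ → (-9,6,11)  [lands on river]
river: ρ → (11,16,-4)
river: ρ → (-4,16,11)
river: ρ → (11,6,-9)
river: ρ → (-9,12,8)
river: ρ → (8,20,-1)
river: ρ → (-1,20,8)
river: ρ → (8,12,-9)
ρ-cycle length = 8 (tail of 1 descent step not counted)

8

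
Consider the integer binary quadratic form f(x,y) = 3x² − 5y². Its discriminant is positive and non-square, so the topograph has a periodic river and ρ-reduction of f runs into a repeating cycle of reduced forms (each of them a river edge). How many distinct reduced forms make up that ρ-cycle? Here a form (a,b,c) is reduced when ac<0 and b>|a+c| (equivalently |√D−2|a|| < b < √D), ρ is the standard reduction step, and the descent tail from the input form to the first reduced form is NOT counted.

D = 60, ⌊√D⌋ = 7
descent: ρ → (-5,0,3)
descent: ρ → (3,6,-2)  [lands on river]
river: ρ → (-2,6,3)
ρ-cycle length = 2 (tail of 2 descent steps not counted)

2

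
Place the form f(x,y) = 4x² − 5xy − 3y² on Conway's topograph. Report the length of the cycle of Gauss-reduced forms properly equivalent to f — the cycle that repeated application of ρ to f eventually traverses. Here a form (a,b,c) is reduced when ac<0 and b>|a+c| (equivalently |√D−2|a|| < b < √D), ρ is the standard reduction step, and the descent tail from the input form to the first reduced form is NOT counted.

D = 73, ⌊√D⌋ = 8
descent: ρ → (-3,5,4)  [lands on river]
river: ρ → (4,3,-4)
river: ρ → (-4,5,3)
river: ρ → (3,7,-2)
river: ρ → (-2,5,6)
river: ρ → (6,7,-1)
river: ρ → (-1,7,6)
river: ρ → (6,5,-2)
river: ρ → (-2,7,3)
river: ρ → (3,5,-4)
river: ρ → (-4,3,4)
river: ρ → (4,5,-3)
river: ρ → (-3,7,2)
river: ρ → (2,5,-6)
river: ρ → (-6,7,1)
river: ρ → (1,7,-6)
river: ρ → (-6,5,2)
river: ρ → (2,7,-3)
ρ-cycle length = 18 (tail of 1 descent step not counted)

18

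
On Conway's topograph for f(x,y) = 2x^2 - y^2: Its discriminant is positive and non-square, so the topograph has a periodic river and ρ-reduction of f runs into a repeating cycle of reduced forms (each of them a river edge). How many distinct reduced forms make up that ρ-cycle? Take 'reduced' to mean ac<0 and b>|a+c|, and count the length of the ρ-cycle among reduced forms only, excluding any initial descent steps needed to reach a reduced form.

D = 8, ⌊√D⌋ = 2
descent: ρ → (-1,2,1)  [lands on river]
river: ρ → (1,2,-1)
ρ-cycle length = 2 (tail of 1 descent step not counted)

2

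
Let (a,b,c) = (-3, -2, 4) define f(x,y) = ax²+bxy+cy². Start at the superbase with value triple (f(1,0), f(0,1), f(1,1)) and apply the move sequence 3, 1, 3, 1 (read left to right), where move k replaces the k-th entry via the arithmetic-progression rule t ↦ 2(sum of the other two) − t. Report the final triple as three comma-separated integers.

start (-3,4,-1) = (f(1,0),f(0,1),f(1,1))
replace slot 3: 2·((-3)+4) − (-1) = 3 → (-3,4,3)
replace slot 1: 2·(4+3) − (-3) = 17 → (17,4,3)
replace slot 3: 2·(17+4) − 3 = 39 → (17,4,39)
replace slot 1: 2·(4+39) − 17 = 69 → (69,4,39)

69,4,39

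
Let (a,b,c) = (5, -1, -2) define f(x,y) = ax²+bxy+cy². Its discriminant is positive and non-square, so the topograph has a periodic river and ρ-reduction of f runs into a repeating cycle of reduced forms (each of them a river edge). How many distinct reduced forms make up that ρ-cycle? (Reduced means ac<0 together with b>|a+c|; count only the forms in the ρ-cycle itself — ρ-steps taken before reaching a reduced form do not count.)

D = 41, ⌊√D⌋ = 6
descent: ρ → (-2,5,2)  [lands on river]
river: ρ → (2,3,-4)
river: ρ → (-4,5,1)
river: ρ → (1,5,-4)
river: ρ → (-4,3,2)
river: ρ → (2,5,-2)
river: ρ → (-2,3,4)
river: ρ → (4,5,-1)
river: ρ → (-1,5,4)
river: ρ → (4,3,-2)
ρ-cycle length = 10 (tail of 1 descent step not counted)

10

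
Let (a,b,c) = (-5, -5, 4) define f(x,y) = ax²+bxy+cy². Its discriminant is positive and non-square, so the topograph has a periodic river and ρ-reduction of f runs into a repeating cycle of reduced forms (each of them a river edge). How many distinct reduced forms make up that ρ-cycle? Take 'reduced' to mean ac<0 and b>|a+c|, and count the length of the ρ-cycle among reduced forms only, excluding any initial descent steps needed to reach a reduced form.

D = 105, ⌊√D⌋ = 10
descent: ρ → (4,5,-5)  [lands on river]
river: ρ → (-5,5,4)
river: ρ → (4,3,-6)
river: ρ → (-6,9,1)
river: ρ → (1,9,-6)
river: ρ → (-6,3,4)
ρ-cycle length = 6 (tail of 1 descent step not counted)

6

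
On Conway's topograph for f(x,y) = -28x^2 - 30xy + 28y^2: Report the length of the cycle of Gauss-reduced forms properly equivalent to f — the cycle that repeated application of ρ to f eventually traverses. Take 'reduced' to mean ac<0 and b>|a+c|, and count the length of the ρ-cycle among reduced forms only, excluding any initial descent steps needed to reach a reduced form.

D = 4036, ⌊√D⌋ = 63
descent: ρ → (28,30,-28)  [lands on river]
river: ρ → (-28,26,30)
river: ρ → (30,34,-24)
river: ρ → (-24,62,2)
river: ρ → (2,62,-24)
river: ρ → (-24,34,30)
river: ρ → (30,26,-28)
river: ρ → (-28,30,28)
river: ρ → (28,26,-30)
river: ρ → (-30,34,24)
river: ρ → (24,62,-2)
river: ρ → (-2,62,24)
river: ρ → (24,34,-30)
river: ρ → (-30,26,28)
ρ-cycle length = 14 (tail of 1 descent step not counted)

14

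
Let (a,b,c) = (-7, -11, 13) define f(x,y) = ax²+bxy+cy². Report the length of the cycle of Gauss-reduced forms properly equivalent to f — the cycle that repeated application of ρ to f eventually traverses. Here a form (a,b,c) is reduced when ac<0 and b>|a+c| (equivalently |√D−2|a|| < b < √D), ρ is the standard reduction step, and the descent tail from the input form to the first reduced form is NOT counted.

D = 485, ⌊√D⌋ = 22
descent: ρ → (13,11,-7)  [lands on river]
river: ρ → (-7,17,7)
river: ρ → (7,11,-13)
river: ρ → (-13,15,5)
river: ρ → (5,15,-13)
river: ρ → (-13,11,7)
river: ρ → (7,17,-7)
river: ρ → (-7,11,13)
river: ρ → (13,15,-5)
river: ρ → (-5,15,13)
ρ-cycle length = 10 (tail of 1 descent step not counted)

10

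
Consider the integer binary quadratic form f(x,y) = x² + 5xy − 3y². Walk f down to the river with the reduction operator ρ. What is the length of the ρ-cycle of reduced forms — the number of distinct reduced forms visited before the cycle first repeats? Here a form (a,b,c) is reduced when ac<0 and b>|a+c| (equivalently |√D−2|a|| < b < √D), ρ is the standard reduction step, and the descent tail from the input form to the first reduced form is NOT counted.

D = 37, ⌊√D⌋ = 6
river: ρ → (-3,1,3)
river: ρ → (3,5,-1)
river: ρ → (-1,5,3)
river: ρ → (3,1,-3)
river: ρ → (-3,5,1)
river: ρ → (1,5,-3)
ρ-cycle length = 6 (tail of 0 descent steps not counted)

6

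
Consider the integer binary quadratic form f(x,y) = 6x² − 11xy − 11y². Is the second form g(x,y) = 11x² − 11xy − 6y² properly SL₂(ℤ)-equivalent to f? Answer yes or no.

D₁ = 385, D₂ = 385
river cycle of f (length 12): (-11, 11, 6), (6, 13, -9), (-9, 5, 10), (10, 15, -4), (-4, 17, 6), (6, 19, -1), (-1, 19, 6), (6, 17, -4), (-4, 15, 10), (10, 5, -9), … (2 more)
river cycle of g (length 12): (-6, 11, 11), (11, 11, -6), (-6, 13, 9), (9, 5, -10), (-10, 15, 4), (4, 17, -6), (-6, 19, 1), (1, 19, -6), (-6, 17, 4), (4, 15, -10), … (2 more)
cycles differ ⇒ inequivalent

no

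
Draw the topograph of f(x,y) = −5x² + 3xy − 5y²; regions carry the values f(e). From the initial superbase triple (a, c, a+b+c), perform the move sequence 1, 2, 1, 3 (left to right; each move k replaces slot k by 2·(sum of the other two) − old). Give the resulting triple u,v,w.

start (-5,-5,-7) = (f(1,0),f(0,1),f(1,1))
replace slot 1: 2·((-5)+(-7)) − (-5) = -19 → (-19,-5,-7)
replace slot 2: 2·((-19)+(-7)) − (-5) = -47 → (-19,-47,-7)
replace slot 1: 2·((-47)+(-7)) − (-19) = -89 → (-89,-47,-7)
replace slot 3: 2·((-89)+(-47)) − (-7) = -265 → (-89,-47,-265)

-89,-47,-265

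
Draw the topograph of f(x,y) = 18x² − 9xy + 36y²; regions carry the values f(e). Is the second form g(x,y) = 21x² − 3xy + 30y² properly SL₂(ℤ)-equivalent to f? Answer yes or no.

D₁ = -2511, D₂ = -2511
f: reduced (well bottom): (18,-9,36) with a≤c, −a<b≤a
g: reduced (well bottom): (21,-3,30) with a≤c, −a<b≤a
reduced forms (18, -9, 36) vs (21, -3, 30) ⇒ inequivalent

no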